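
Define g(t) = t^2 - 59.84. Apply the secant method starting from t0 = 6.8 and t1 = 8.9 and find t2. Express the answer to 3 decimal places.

7.666

g(6.8) = -13.60000, g(8.9) = 19.37000
t2 = 8.90000 − 19.37000·(8.90000 − 6.80000) / (19.37000 − (-13.60000)) = 8.90000 − (40.67700)/(32.97000) = 7.66624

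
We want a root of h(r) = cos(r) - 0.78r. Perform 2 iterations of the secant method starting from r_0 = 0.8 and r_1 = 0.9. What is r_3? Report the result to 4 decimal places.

0.8480

h(0.8) = 0.072707, h(0.9) = -0.080390
r_2 = 0.900000 − (-0.080390)·(0.900000 − 0.800000) / (-0.080390 − 0.072707) = 0.900000 − (-0.008039)/(-0.153097) = 0.847491
h(0.847491) = 0.000824
r_3 = 0.847491 − 0.000824·(0.847491 − 0.900000) / (0.000824 − (-0.080390)) = 0.847491 − (-0.000043)/(0.081214) = 0.848023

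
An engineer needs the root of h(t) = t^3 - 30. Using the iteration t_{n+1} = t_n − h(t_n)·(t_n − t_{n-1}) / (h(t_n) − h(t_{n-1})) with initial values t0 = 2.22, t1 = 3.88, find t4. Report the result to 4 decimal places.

3.1109

h(2.22) = -19.058952, h(3.88) = 28.411072
t2 = 3.880000 − 28.411072·(3.880000 − 2.220000) / (28.411072 − (-19.058952)) = 3.880000 − (47.162380)/(47.470024) = 2.886481
h(2.886481) = -5.950501
t3 = 2.886481 − (-5.950501)·(2.886481 − 3.880000) / (-5.950501 − 28.411072) = 2.886481 − (5.911937)/(-34.361573) = 3.058532
h(3.058532) = -1.388611
t4 = 3.058532 − (-1.388611)·(3.058532 − 2.886481) / (-1.388611 − (-5.950501)) = 3.058532 − (-0.238912)/(4.561890) = 3.110903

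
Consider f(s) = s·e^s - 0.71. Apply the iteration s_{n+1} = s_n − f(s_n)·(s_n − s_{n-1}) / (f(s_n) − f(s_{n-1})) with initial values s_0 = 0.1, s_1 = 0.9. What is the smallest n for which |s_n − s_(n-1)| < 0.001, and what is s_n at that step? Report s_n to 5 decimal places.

n = 6, s_n = 0.45187

f(0.1) = -0.5994829, f(0.9) = 1.5036428
s_2 = 0.9000000 − 1.5036428·(0.8000000)/(2.1031257) = 0.3280350;  |Δ| = 0.5719650
f(0.3280350) = -0.2546094
s_3 = 0.3280350 − (-0.2546094)·(-0.5719650)/(-1.7582522) = 0.4108603;  |Δ| = 0.0828253
f(0.4108603) = -0.0903756
s_4 = 0.4108603 − (-0.0903756)·(0.0828253)/(0.1642338) = 0.4564379;  |Δ| = 0.0455776
f(0.4564379) = 0.0104604
s_5 = 0.4564379 − 0.0104604·(0.0455776)/(0.1008360) = 0.4517098;  |Δ| = 0.0047281
f(0.4517098) = -0.0003657
s_6 = 0.4517098 − (-0.0003657)·(-0.0047281)/(-0.0108261) = 0.4518695;  |Δ| = 0.0001597
|s_6 − s_5| = 0.0001597 < 0.001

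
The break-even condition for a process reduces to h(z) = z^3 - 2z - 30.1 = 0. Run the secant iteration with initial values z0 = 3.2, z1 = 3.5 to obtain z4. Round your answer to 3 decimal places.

3.325

h(3.2) = -3.73200, h(3.5) = 5.77500
z2 = 3.50000 − 5.77500·(3.50000 − 3.20000) / (5.77500 − (-3.73200)) = 3.50000 − (1.73250)/(9.50700) = 3.31777
h(3.31777) = -0.21499
z3 = 3.31777 − (-0.21499)·(3.31777 − 3.50000) / (-0.21499 − 5.77500) = 3.31777 − (0.03918)/(-5.98999) = 3.32431
h(3.32431) = -0.01165
z4 = 3.32431 − (-0.01165)·(3.32431 − 3.31777) / (-0.01165 − (-0.21499)) = 3.32431 − (-0.00008)/(0.20334) = 3.32468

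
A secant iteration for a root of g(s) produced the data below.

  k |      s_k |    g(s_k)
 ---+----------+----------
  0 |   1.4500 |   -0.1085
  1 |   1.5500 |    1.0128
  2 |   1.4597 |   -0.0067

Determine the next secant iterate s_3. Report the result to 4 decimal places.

1.4603

s_3 = 1.4597 − (-0.0067)·(1.4597 − 1.5500) / (-0.0067 − 1.0128)
   = 1.4597 − (0.000605)/(-1.019500) = 1.460293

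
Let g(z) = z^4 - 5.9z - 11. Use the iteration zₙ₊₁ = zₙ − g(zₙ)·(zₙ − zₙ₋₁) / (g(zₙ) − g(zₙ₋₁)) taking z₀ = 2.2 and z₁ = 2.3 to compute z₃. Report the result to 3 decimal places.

g(2.2) = -0.55440, g(2.3) = 3.41410
z₂ = 2.30000 − 3.41410·(2.30000 − 2.20000) / (3.41410 − (-0.55440)) = 2.30000 − (0.34141)/(3.96850) = 2.21397
g(2.21397) = -0.03612
z₃ = 2.21397 − (-0.03612)·(2.21397 − 2.30000) / (-0.03612 − 3.41410) = 2.21397 − (0.00311)/(-3.45022) = 2.21487

2.215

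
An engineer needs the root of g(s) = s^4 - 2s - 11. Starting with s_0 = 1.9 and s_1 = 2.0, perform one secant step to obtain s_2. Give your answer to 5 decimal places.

g(1.9) = -1.7679000, g(2.0) = 1.0000000
s_2 = 2.0000000 − 1.0000000·(2.0000000 − 1.9000000) / (1.0000000 − (-1.7679000)) = 2.0000000 − (0.1000000)/(2.7679000) = 1.9638715

1.96387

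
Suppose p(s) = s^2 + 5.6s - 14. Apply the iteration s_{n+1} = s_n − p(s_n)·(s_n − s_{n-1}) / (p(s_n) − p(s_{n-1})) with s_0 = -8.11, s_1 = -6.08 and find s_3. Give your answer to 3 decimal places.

-7.492

p(-8.11) = 6.35610, p(-6.08) = -11.08160
s_2 = -6.08000 − (-11.08160)·(-6.08000 − (-8.11000)) / (-11.08160 − 6.35610) = -6.08000 − (-22.49565)/(-17.43770) = -7.37006
p(-7.37006) = -0.95457
s_3 = -7.37006 − (-0.95457)·(-7.37006 − (-6.08000)) / (-0.95457 − (-11.08160)) = -7.37006 − (1.23145)/(10.12703) = -7.49166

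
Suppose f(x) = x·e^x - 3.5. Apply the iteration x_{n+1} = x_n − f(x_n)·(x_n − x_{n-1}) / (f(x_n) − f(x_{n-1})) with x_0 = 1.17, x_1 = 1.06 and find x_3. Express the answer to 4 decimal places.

1.1304

f(1.17) = 0.269731, f(1.06) = -0.440447
x_2 = 1.060000 − (-0.440447)·(1.060000 − 1.170000) / (-0.440447 − 0.269731) = 1.060000 − (0.048449)/(-0.710178) = 1.128221
f(1.128221) = -0.013622
x_3 = 1.128221 − (-0.013622)·(1.128221 − 1.060000) / (-0.013622 − (-0.440447)) = 1.128221 − (-0.000929)/(0.426824) = 1.130398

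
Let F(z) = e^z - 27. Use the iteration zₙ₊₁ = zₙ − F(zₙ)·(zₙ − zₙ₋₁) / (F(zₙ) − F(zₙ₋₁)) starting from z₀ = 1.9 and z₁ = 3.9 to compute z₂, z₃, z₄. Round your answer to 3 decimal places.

F(1.9) = -20.31411, F(3.9) = 22.40245
z₂ = 3.90000 − 22.40245·(3.90000 − 1.90000) / (22.40245 − (-20.31411)) = 3.90000 − (44.80490)/(42.71655) = 2.85111
F(2.85111) = -9.69299
z₃ = 2.85111 − (-9.69299)·(2.85111 − 3.90000) / (-9.69299 − 22.40245) = 2.85111 − (10.16686)/(-32.09544) = 3.16788
F(3.16788) = -3.24290
z₄ = 3.16788 − (-3.24290)·(3.16788 − 2.85111) / (-3.24290 − (-9.69299)) = 3.16788 − (-1.02725)/(6.45009) = 3.32714

2.851, 3.168, 3.327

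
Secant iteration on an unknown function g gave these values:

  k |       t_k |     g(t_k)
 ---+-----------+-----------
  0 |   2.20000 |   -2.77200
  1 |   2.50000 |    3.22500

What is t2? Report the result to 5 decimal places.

t2 = 2.50000 − 3.22500·(2.50000 − 2.20000) / (3.22500 − (-2.77200))
   = 2.50000 − (0.9675000)/(5.9970000) = 2.3386693

2.33867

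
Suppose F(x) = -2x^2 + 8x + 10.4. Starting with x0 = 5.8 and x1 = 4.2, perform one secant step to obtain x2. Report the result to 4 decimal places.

F(5.8) = -10.480000, F(4.2) = 8.720000
x2 = 4.200000 − 8.720000·(4.200000 − 5.800000) / (8.720000 − (-10.480000)) = 4.200000 − (-13.952000)/(19.200000) = 4.926667

4.9267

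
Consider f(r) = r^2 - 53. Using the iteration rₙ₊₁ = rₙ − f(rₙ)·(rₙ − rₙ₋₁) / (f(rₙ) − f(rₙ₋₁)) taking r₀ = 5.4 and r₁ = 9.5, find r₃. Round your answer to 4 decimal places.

f(5.4) = -23.840000, f(9.5) = 37.250000
r₂ = 9.500000 − 37.250000·(9.500000 − 5.400000) / (37.250000 − (-23.840000)) = 9.500000 − (152.725000)/(61.090000) = 7.000000
f(7.000000) = -4.000000
r₃ = 7.000000 − (-4.000000)·(7.000000 − 9.500000) / (-4.000000 − 37.250000) = 7.000000 − (10.000000)/(-41.250000) = 7.242424

7.2424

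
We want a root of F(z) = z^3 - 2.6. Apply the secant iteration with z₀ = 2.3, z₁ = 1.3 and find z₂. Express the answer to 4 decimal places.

F(2.3) = 9.567000, F(1.3) = -0.403000
z₂ = 1.300000 − (-0.403000)·(1.300000 − 2.300000) / (-0.403000 − 9.567000) = 1.300000 − (0.403000)/(-9.970000) = 1.340421

1.3404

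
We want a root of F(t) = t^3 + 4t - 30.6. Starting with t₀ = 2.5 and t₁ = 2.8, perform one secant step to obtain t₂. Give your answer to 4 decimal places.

F(2.5) = -4.975000, F(2.8) = 2.552000
t₂ = 2.800000 − 2.552000·(2.800000 − 2.500000) / (2.552000 − (-4.975000)) = 2.800000 − (0.765600)/(7.527000) = 2.698286

2.6983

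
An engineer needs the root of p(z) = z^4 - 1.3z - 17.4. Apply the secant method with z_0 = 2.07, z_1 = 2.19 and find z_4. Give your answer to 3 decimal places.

2.119

p(2.07) = -1.73063, p(2.19) = 2.75558
z_2 = 2.19000 − 2.75558·(2.19000 − 2.07000) / (2.75558 − (-1.73063)) = 2.19000 − (0.33067)/(4.48621) = 2.11629
p(2.11629) = -0.09250
z_3 = 2.11629 − (-0.09250)·(2.11629 − 2.19000) / (-0.09250 − 2.75558) = 2.11629 − (0.00682)/(-2.84807) = 2.11869
p(2.11869) = -0.00470
z_4 = 2.11869 − (-0.00470)·(2.11869 − 2.11629) / (-0.00470 − (-0.09250)) = 2.11869 − (-0.00001)/(0.08780) = 2.11881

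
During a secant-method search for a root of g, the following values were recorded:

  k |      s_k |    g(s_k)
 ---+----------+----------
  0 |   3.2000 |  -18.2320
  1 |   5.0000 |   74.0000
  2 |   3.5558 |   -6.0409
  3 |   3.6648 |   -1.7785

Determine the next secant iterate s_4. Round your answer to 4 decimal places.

3.7103

s_4 = 3.6648 − (-1.7785)·(3.6648 − 3.5558) / (-1.7785 − (-6.0409))
   = 3.6648 − (-0.193856)/(4.262400) = 3.710281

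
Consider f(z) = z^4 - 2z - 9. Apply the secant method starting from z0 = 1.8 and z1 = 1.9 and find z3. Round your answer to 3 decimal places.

1.891

f(1.8) = -2.10240, f(1.9) = 0.23210
z2 = 1.90000 − 0.23210·(1.90000 − 1.80000) / (0.23210 − (-2.10240)) = 1.90000 − (0.02321)/(2.33450) = 1.89006
f(1.89006) = -0.01866
z3 = 1.89006 − (-0.01866)·(1.89006 − 1.90000) / (-0.01866 − 0.23210) = 1.89006 − (0.00019)/(-0.25076) = 1.89080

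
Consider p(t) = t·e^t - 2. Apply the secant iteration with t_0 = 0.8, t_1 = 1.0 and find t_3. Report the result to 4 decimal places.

p(0.8) = -0.219567, p(1.0) = 0.718282
t_2 = 1.000000 − 0.718282·(1.000000 − 0.800000) / (0.718282 − (-0.219567)) = 1.000000 − (0.143656)/(0.937849) = 0.846824
p(0.846824) = -0.025015
t_3 = 0.846824 − (-0.025015)·(0.846824 − 1.000000) / (-0.025015 − 0.718282) = 0.846824 − (0.003832)/(-0.743297) = 0.851979

0.8520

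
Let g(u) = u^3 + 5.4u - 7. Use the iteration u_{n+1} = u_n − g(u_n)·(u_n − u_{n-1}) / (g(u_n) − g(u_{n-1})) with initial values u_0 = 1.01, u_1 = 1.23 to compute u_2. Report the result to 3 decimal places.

g(1.01) = -0.51570, g(1.23) = 1.50287
u_2 = 1.23000 − 1.50287·(1.23000 − 1.01000) / (1.50287 − (-0.51570)) = 1.23000 − (0.33063)/(2.01857) = 1.06621

1.066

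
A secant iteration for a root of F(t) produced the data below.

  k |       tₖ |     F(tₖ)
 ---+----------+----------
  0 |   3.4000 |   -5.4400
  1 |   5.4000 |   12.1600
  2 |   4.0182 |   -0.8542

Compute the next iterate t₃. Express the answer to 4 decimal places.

t₃ = 4.0182 − (-0.8542)·(4.0182 − 5.4000) / (-0.8542 − 12.1600)
   = 4.0182 − (1.180334)/(-13.014200) = 4.108896

4.1089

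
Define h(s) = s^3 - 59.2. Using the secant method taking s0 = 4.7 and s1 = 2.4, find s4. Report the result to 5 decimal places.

h(4.7) = 44.6230000, h(2.4) = -45.3760000
s2 = 2.4000000 − (-45.3760000)·(2.4000000 − 4.7000000) / (-45.3760000 − 44.6230000) = 2.4000000 − (104.3648000)/(-89.9990000) = 3.5596218
h(3.5596218) = -14.0963629
s3 = 3.5596218 − (-14.0963629)·(3.5596218 − 2.4000000) / (-14.0963629 − (-45.3760000)) = 3.5596218 − (-16.3464494)/(31.2796371) = 4.0822125
h(4.0822125) = 8.8278642
s4 = 4.0822125 − 8.8278642·(4.0822125 − 3.5596218) / (8.8278642 − (-14.0963629)) = 4.0822125 − (4.6133603)/(22.9242272) = 3.8809687

3.88097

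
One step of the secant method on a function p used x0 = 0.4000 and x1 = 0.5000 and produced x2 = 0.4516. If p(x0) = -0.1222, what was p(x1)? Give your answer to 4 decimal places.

The secant line through (0.4000, -0.1222) and (0.5000, p(x1)) crosses zero at x2 = 0.4516.
So (0.4000, -0.1222), (0.5000, p(x1)), (0.4516, 0) are collinear:
p(x1) = -0.1222 · (0.5000 − 0.4516) / (0.4000 − 0.4516) = -0.1222 · (0.048400)/(-0.051600) = 0.114622

0.1146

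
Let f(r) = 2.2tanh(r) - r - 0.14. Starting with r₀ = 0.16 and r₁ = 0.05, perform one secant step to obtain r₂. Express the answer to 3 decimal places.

0.118

f(0.16) = 0.04903, f(0.05) = -0.08009
r₂ = 0.05000 − (-0.08009)·(0.05000 − 0.16000) / (-0.08009 − 0.04903) = 0.05000 − (0.00881)/(-0.12912) = 0.11823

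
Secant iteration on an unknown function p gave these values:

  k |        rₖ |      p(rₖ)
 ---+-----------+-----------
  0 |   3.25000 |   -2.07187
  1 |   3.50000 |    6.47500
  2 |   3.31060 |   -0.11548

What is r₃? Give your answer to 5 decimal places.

r₃ = 3.31060 − (-0.11548)·(3.31060 − 3.50000) / (-0.11548 − 6.47500)
   = 3.31060 − (0.0218719)/(-6.5904800) = 3.3139187

3.31392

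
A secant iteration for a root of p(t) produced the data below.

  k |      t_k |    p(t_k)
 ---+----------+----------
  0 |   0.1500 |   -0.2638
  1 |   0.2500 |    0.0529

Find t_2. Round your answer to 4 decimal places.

0.2333

t_2 = 0.2500 − 0.0529·(0.2500 − 0.1500) / (0.0529 − (-0.2638))
   = 0.2500 − (0.005290)/(0.316700) = 0.233296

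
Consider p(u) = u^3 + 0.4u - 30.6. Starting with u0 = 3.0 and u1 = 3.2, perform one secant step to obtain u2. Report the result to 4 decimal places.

3.0821

p(3.0) = -2.400000, p(3.2) = 3.448000
u2 = 3.200000 − 3.448000·(3.200000 − 3.000000) / (3.448000 − (-2.400000)) = 3.200000 − (0.689600)/(5.848000) = 3.082079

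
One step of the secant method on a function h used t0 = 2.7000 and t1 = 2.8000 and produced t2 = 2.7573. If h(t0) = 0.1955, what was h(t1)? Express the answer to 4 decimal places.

The secant line through (2.7000, 0.1955) and (2.8000, h(t1)) crosses zero at t2 = 2.7573.
So (2.7000, 0.1955), (2.8000, h(t1)), (2.7573, 0) are collinear:
h(t1) = 0.1955 · (2.8000 − 2.7573) / (2.7000 − 2.7573) = 0.1955 · (0.042700)/(-0.057300) = -0.145687

-0.1457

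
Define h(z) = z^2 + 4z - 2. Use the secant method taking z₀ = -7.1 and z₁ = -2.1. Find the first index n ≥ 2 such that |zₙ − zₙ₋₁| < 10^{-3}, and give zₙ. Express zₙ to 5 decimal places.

n = 8, zₙ = -4.44949

h(-7.1) = 20.0100000, h(-2.1) = -5.9900000
z₂ = -2.1000000 − (-5.9900000)·(5.0000000)/(-26.0000000) = -3.2519231;  |Δ| = 1.1519231
h(-3.2519231) = -4.4326886
z₃ = -3.2519231 − (-4.4326886)·(-1.1519231)/(1.5573114) = -6.5307255;  |Δ| = 3.2788024
h(-6.5307255) = 14.5274732
z₄ = -6.5307255 − 14.5274732·(-3.2788024)/(18.9601618) = -4.0184730;  |Δ| = 2.5122525
h(-4.0184730) = -1.9257669
z₅ = -4.0184730 − (-1.9257669)·(2.5122525)/(-16.4532401) = -4.3125192;  |Δ| = 0.2940462
h(-4.3125192) = -0.6522551
z₆ = -4.3125192 − (-0.6522551)·(-0.2940462)/(1.2735118) = -4.4631209;  |Δ| = 0.1506018
h(-4.4631209) = 0.0669648
z₇ = -4.4631209 − 0.0669648·(-0.1506018)/(0.7192199) = -4.4490988;  |Δ| = 0.0140222
h(-4.4490988) = -0.0019151
z₈ = -4.4490988 − (-0.0019151)·(0.0140222)/(-0.0688799) = -4.4494887;  |Δ| = 0.0003899
|z₈ − z₇| = 0.0003899 < 10^{-3}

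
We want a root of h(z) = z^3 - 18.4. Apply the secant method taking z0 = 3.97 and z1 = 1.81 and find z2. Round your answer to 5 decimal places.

2.28555

h(3.97) = 44.1707730, h(1.81) = -12.4702590
z2 = 1.8100000 − (-12.4702590)·(1.8100000 − 3.9700000) / (-12.4702590 − 44.1707730) = 1.8100000 − (26.9357594)/(-56.6410320) = 2.2855521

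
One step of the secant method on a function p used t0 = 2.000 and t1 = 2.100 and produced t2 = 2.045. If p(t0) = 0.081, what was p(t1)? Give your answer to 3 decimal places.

-0.099

The secant line through (2.000, 0.081) and (2.100, p(t1)) crosses zero at t2 = 2.045.
So (2.000, 0.081), (2.100, p(t1)), (2.045, 0) are collinear:
p(t1) = 0.081 · (2.100 − 2.045) / (2.000 − 2.045) = 0.081 · (0.05500)/(-0.04500) = -0.09900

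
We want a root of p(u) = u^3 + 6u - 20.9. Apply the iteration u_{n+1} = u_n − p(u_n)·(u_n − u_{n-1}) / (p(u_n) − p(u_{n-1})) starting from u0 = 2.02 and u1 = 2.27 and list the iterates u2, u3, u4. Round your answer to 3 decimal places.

2.047, 2.049, 2.049

p(2.02) = -0.53759, p(2.27) = 4.41708
u2 = 2.27000 − 4.41708·(2.27000 − 2.02000) / (4.41708 − (-0.53759)) = 2.27000 − (1.10427)/(4.95468) = 2.04713
p(2.04713) = -0.03831
u3 = 2.04713 − (-0.03831)·(2.04713 − 2.27000) / (-0.03831 − 4.41708) = 2.04713 − (0.00854)/(-4.45539) = 2.04904
p(2.04904) = -0.00270
u4 = 2.04904 − (-0.00270)·(2.04904 − 2.04713) / (-0.00270 − (-0.03831)) = 2.04904 − (-0.00001)/(0.03562) = 2.04919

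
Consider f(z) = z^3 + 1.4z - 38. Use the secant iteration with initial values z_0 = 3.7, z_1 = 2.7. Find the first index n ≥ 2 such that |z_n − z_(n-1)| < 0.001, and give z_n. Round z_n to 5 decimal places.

f(3.7) = 17.8330000, f(2.7) = -14.5370000
z_2 = 2.7000000 − (-14.5370000)·(-1.0000000)/(-32.3700000) = 3.1490887;  |Δ| = 0.4490887
f(3.1490887) = -2.3625213
z_3 = 3.1490887 − (-2.3625213)·(0.4490887)/(12.1744787) = 3.2362367;  |Δ| = 0.0871480
f(3.2362367) = 0.4245750
z_4 = 3.2362367 − 0.4245750·(0.0871480)/(2.7870963) = 3.2229609;  |Δ| = 0.0132758
f(3.2229609) = -0.0094230
z_5 = 3.2229609 − (-0.0094230)·(-0.0132758)/(-0.4339980) = 3.2232491;  |Δ| = 0.0002882
|z_5 − z_4| = 0.0002882 < 0.001

n = 5, z_n = 3.22325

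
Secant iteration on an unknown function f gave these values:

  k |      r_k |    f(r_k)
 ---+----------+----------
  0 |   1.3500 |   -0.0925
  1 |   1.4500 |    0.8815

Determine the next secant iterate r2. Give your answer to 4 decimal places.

r2 = 1.4500 − 0.8815·(1.4500 − 1.3500) / (0.8815 − (-0.0925))
   = 1.4500 − (0.088150)/(0.974000) = 1.359497

1.3595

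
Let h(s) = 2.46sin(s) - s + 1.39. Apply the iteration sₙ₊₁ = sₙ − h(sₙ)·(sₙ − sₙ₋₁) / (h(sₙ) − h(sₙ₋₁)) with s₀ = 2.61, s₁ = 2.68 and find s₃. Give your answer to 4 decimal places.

2.6186

h(2.61) = 0.026991, h(2.68) = -0.194378
s₂ = 2.680000 − (-0.194378)·(2.680000 − 2.610000) / (-0.194378 − 0.026991) = 2.680000 − (-0.013606)/(-0.221369) = 2.618535
h(2.618535) = 0.000312
s₃ = 2.618535 − 0.000312·(2.618535 − 2.680000) / (0.000312 − (-0.194378)) = 2.618535 − (-0.000019)/(0.194691) = 2.618633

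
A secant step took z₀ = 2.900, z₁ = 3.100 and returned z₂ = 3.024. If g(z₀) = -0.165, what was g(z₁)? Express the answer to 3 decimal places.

0.101

The secant line through (2.900, -0.165) and (3.100, g(z₁)) crosses zero at z₂ = 3.024.
So (2.900, -0.165), (3.100, g(z₁)), (3.024, 0) are collinear:
g(z₁) = -0.165 · (3.100 − 3.024) / (2.900 − 3.024) = -0.165 · (0.07600)/(-0.12400) = 0.10113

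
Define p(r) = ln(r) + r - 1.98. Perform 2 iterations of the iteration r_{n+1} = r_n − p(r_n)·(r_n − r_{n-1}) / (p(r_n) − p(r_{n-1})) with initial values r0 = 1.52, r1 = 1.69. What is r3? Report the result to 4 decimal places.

p(1.52) = -0.041290, p(1.69) = 0.234729
r2 = 1.690000 − 0.234729·(1.690000 − 1.520000) / (0.234729 − (-0.041290)) = 1.690000 − (0.039904)/(0.276018) = 1.545430
p(1.545430) = 0.000733
r3 = 1.545430 − 0.000733·(1.545430 − 1.690000) / (0.000733 − 0.234729) = 1.545430 − (-0.000106)/(-0.233996) = 1.544978

1.5450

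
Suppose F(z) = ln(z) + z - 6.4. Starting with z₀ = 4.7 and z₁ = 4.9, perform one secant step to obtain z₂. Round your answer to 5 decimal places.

4.82615

F(4.7) = -0.1524375, F(4.9) = 0.0892352
z₂ = 4.9000000 − 0.0892352·(4.9000000 − 4.7000000) / (0.0892352 − (-0.1524375)) = 4.9000000 − (0.0178470)/(0.2416727) = 4.8261520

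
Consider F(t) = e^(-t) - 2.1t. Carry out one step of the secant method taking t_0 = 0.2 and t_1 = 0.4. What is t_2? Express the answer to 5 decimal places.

F(0.2) = 0.3987308, F(0.4) = -0.1696800
t_2 = 0.4000000 − (-0.1696800)·(0.4000000 − 0.2000000) / (-0.1696800 − 0.3987308) = 0.4000000 − (-0.0339360)/(-0.5684107) = 0.3402967

0.34030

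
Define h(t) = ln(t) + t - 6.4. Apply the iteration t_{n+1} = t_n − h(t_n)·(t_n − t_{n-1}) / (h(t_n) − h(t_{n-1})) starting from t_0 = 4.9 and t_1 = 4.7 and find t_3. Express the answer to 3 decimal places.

h(4.9) = 0.08924, h(4.7) = -0.15244
t_2 = 4.70000 − (-0.15244)·(4.70000 − 4.90000) / (-0.15244 − 0.08924) = 4.70000 − (0.03049)/(-0.24167) = 4.82615
h(4.82615) = 0.00020
t_3 = 4.82615 − 0.00020·(4.82615 − 4.70000) / (0.00020 − (-0.15244)) = 4.82615 − (0.00003)/(0.15264) = 4.82599

4.826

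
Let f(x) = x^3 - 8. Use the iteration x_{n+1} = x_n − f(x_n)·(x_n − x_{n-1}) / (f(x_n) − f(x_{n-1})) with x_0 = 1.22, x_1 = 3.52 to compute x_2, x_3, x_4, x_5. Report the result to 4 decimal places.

f(1.22) = -6.184152, f(3.52) = 35.614208
x_2 = 3.520000 − 35.614208·(3.520000 − 1.220000) / (35.614208 − (-6.184152)) = 3.520000 − (81.912678)/(41.798360) = 1.560290
f(1.560290) = -4.201469
x_3 = 1.560290 − (-4.201469)·(1.560290 − 3.520000) / (-4.201469 − 35.614208) = 1.560290 − (8.233662)/(-39.815677) = 1.767084
f(1.767084) = -2.482127
x_4 = 1.767084 − (-2.482127)·(1.767084 − 1.560290) / (-2.482127 − (-4.201469)) = 1.767084 − (-0.513290)/(1.719342) = 2.065623
f(2.065623) = 0.813596
x_5 = 2.065623 − 0.813596·(2.065623 − 1.767084) / (0.813596 − (-2.482127)) = 2.065623 − (0.242890)/(3.295723) = 1.991924

1.5603, 1.7671, 2.0656, 1.9919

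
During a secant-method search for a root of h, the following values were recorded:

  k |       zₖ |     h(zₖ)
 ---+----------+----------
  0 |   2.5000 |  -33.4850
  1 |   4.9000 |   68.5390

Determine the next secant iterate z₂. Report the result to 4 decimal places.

3.2877

z₂ = 4.9000 − 68.5390·(4.9000 − 2.5000) / (68.5390 − (-33.4850))
   = 4.9000 − (164.493600)/(102.024000) = 3.287697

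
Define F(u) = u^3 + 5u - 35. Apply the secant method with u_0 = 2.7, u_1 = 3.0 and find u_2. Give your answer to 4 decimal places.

F(2.7) = -1.817000, F(3.0) = 7.000000
u_2 = 3.000000 − 7.000000·(3.000000 − 2.700000) / (7.000000 − (-1.817000)) = 3.000000 − (2.100000)/(8.817000) = 2.761824

2.7618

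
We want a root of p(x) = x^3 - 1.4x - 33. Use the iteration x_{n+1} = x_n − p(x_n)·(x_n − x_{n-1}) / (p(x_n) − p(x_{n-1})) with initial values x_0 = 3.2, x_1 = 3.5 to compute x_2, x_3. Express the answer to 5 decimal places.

p(3.2) = -4.7120000, p(3.5) = 4.9750000
x_2 = 3.5000000 − 4.9750000·(3.5000000 − 3.2000000) / (4.9750000 − (-4.7120000)) = 3.5000000 − (1.4925000)/(9.6870000) = 3.3459275
p(3.3459275) = -0.2258668
x_3 = 3.3459275 − (-0.2258668)·(3.3459275 − 3.5000000) / (-0.2258668 − 4.9750000) = 3.3459275 − (0.0347998)/(-5.2008668) = 3.3526187

3.34593, 3.35262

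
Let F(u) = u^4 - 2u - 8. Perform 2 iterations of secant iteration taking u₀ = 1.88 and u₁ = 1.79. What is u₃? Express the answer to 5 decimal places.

F(1.88) = 0.7319834, F(1.79) = -1.3137432
u₂ = 1.7900000 − (-1.3137432)·(1.7900000 − 1.8800000) / (-1.3137432 − 0.7319834) = 1.7900000 − (0.1182369)/(-2.0457265) = 1.8477970
F(1.8477970) = -0.0377821
u₃ = 1.8477970 − (-0.0377821)·(1.8477970 − 1.7900000) / (-0.0377821 − (-1.3137432)) = 1.8477970 − (-0.0021837)/(1.2759611) = 1.8495084

1.84951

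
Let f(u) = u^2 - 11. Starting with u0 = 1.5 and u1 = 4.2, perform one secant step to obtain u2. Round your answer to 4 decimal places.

3.0351

f(1.5) = -8.750000, f(4.2) = 6.640000
u2 = 4.200000 − 6.640000·(4.200000 − 1.500000) / (6.640000 − (-8.750000)) = 4.200000 − (17.928000)/(15.390000) = 3.035088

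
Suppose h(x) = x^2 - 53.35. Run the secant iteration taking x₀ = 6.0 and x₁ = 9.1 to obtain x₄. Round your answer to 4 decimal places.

h(6.0) = -17.350000, h(9.1) = 29.460000
x₂ = 9.100000 − 29.460000·(9.100000 − 6.000000) / (29.460000 − (-17.350000)) = 9.100000 − (91.326000)/(46.810000) = 7.149007
h(7.149007) = -2.241704
x₃ = 7.149007 − (-2.241704)·(7.149007 − 9.100000) / (-2.241704 − 29.460000) = 7.149007 − (4.373550)/(-31.701704) = 7.286966
h(7.286966) = -0.250125
x₄ = 7.286966 − (-0.250125)·(7.286966 − 7.149007) / (-0.250125 − (-2.241704)) = 7.286966 − (-0.034507)/(1.991579) = 7.304293

7.3043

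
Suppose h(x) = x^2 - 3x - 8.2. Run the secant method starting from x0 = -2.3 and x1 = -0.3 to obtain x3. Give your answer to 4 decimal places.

-1.7752

h(-2.3) = 3.990000, h(-0.3) = -7.210000
x2 = -0.300000 − (-7.210000)·(-0.300000 − (-2.300000)) / (-7.210000 − 3.990000) = -0.300000 − (-14.420000)/(-11.200000) = -1.587500
h(-1.587500) = -0.917344
x3 = -1.587500 − (-0.917344)·(-1.587500 − (-0.300000)) / (-0.917344 − (-7.210000)) = -1.587500 − (1.181080)/(6.292656) = -1.775192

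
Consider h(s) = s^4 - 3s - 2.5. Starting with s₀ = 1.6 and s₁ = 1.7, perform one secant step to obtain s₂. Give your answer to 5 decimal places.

h(1.6) = -0.7464000, h(1.7) = 0.7521000
s₂ = 1.7000000 − 0.7521000·(1.7000000 − 1.6000000) / (0.7521000 − (-0.7464000)) = 1.7000000 − (0.0752100)/(1.4985000) = 1.6498098

1.64981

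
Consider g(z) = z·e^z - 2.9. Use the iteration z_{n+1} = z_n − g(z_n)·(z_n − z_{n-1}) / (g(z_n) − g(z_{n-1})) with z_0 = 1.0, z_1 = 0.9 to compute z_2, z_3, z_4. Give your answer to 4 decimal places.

1.0360, 1.0323, 1.0326

g(1.0) = -0.181718, g(0.9) = -0.686357
z_2 = 0.900000 − (-0.686357)·(0.900000 − 1.000000) / (-0.686357 − (-0.181718)) = 0.900000 − (0.068636)/(-0.504639) = 1.036010
g(1.036010) = 0.019423
z_3 = 1.036010 − 0.019423·(1.036010 − 0.900000) / (0.019423 − (-0.686357)) = 1.036010 − (0.002642)/(0.705780) = 1.032267
g(1.032267) = -0.001992
z_4 = 1.032267 − (-0.001992)·(1.032267 − 1.036010) / (-0.001992 − 0.019423) = 1.032267 − (0.000007)/(-0.021415) = 1.032615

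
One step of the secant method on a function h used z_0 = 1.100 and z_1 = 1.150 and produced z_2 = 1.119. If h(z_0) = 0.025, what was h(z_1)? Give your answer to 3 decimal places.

-0.041

The secant line through (1.100, 0.025) and (1.150, h(z_1)) crosses zero at z_2 = 1.119.
So (1.100, 0.025), (1.150, h(z_1)), (1.119, 0) are collinear:
h(z_1) = 0.025 · (1.150 − 1.119) / (1.100 − 1.119) = 0.025 · (0.03100)/(-0.01900) = -0.04079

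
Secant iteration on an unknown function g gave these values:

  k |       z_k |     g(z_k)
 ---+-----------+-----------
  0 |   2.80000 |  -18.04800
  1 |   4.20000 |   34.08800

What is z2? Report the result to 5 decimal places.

3.28464

z2 = 4.20000 − 34.08800·(4.20000 − 2.80000) / (34.08800 − (-18.04800))
   = 4.20000 − (47.7232000)/(52.1360000) = 3.2846402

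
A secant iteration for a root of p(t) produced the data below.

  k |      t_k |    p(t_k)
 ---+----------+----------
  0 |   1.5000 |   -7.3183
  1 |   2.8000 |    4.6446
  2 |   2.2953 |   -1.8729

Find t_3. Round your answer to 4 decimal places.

t_3 = 2.2953 − (-1.8729)·(2.2953 − 2.8000) / (-1.8729 − 4.6446)
   = 2.2953 − (0.945253)/(-6.517500) = 2.440333

2.4403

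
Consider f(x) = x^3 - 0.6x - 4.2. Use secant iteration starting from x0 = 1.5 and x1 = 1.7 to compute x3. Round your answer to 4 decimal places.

f(1.5) = -1.725000, f(1.7) = -0.307000
x2 = 1.700000 − (-0.307000)·(1.700000 − 1.500000) / (-0.307000 − (-1.725000)) = 1.700000 − (-0.061400)/(1.418000) = 1.743300
f(1.743300) = 0.052078
x3 = 1.743300 − 0.052078·(1.743300 − 1.700000) / (0.052078 − (-0.307000)) = 1.743300 − (0.002255)/(0.359078) = 1.737020

1.7370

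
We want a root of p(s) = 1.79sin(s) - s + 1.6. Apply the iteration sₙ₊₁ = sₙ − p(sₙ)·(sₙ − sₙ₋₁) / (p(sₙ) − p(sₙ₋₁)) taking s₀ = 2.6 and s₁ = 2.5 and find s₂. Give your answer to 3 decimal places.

2.569

p(2.6) = -0.07725, p(2.5) = 0.17127
s₂ = 2.50000 − 0.17127·(2.50000 − 2.60000) / (0.17127 − (-0.07725)) = 2.50000 − (-0.01713)/(0.24852) = 2.56891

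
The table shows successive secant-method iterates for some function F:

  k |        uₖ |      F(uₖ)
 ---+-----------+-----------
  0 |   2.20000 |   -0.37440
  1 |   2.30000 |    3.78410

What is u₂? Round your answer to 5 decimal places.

2.20900

u₂ = 2.30000 − 3.78410·(2.30000 − 2.20000) / (3.78410 − (-0.37440))
   = 2.30000 − (0.3784100)/(4.1585000) = 2.2090032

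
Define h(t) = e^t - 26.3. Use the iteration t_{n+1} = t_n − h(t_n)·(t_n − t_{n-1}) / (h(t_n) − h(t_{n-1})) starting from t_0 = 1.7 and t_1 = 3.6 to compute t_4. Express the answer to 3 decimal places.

3.277

h(1.7) = -20.82605, h(3.6) = 10.29823
t_2 = 3.60000 − 10.29823·(3.60000 − 1.70000) / (10.29823 − (-20.82605)) = 3.60000 − (19.56665)/(31.12429) = 2.97134
h(2.97134) = -6.78198
t_3 = 2.97134 − (-6.78198)·(2.97134 − 3.60000) / (-6.78198 − 10.29823) = 2.97134 − (4.26357)/(-17.08021) = 3.22096
h(3.22096) = -1.24787
t_4 = 3.22096 − (-1.24787)·(3.22096 − 2.97134) / (-1.24787 − (-6.78198)) = 3.22096 − (-0.31149)/(5.53410) = 3.27725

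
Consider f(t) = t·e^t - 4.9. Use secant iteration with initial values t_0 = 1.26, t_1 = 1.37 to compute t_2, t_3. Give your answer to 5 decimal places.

1.31306, 1.31514

f(1.26) = -0.4579689, f(1.37) = 0.4914305
t_2 = 1.3700000 − 0.4914305·(1.3700000 − 1.2600000) / (0.4914305 − (-0.4579689)) = 1.3700000 − (0.0540573)/(0.9493994) = 1.3130615
f(1.3130615) = -0.0186443
t_3 = 1.3130615 − (-0.0186443)·(1.3130615 − 1.3700000) / (-0.0186443 − 0.4914305) = 1.3130615 − (0.0010616)/(-0.5100748) = 1.3151428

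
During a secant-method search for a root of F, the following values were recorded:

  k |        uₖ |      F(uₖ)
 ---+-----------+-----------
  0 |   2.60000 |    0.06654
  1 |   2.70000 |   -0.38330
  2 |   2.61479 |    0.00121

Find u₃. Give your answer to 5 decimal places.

u₃ = 2.61479 − 0.00121·(2.61479 − 2.70000) / (0.00121 − (-0.38330))
   = 2.61479 − (-0.0001031)/(0.3845100) = 2.6150581

2.61506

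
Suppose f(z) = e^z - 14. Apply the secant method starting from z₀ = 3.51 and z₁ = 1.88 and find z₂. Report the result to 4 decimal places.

2.3313

f(3.51) = 19.448268, f(1.88) = -7.446495
z₂ = 1.880000 − (-7.446495)·(1.880000 − 3.510000) / (-7.446495 − 19.448268) = 1.880000 − (12.137787)/(-26.894763) = 2.331307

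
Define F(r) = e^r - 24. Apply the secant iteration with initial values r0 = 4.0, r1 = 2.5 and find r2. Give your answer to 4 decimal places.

2.9179

F(4.0) = 30.598150, F(2.5) = -11.817506
r2 = 2.500000 − (-11.817506)·(2.500000 − 4.000000) / (-11.817506 − 30.598150) = 2.500000 − (17.726259)/(-42.415656) = 2.917918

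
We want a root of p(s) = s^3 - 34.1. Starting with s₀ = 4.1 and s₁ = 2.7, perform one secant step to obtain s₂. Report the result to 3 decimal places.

3.110

p(4.1) = 34.82100, p(2.7) = -14.41700
s₂ = 2.70000 − (-14.41700)·(2.70000 − 4.10000) / (-14.41700 − 34.82100) = 2.70000 − (20.18380)/(-49.23800) = 3.10992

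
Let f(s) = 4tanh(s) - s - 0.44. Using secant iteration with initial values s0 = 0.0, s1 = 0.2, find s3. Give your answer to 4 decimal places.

0.1481

f(0.0) = -0.440000, f(0.2) = 0.149501
s2 = 0.200000 − 0.149501·(0.200000 − 0.000000) / (0.149501 − (-0.440000)) = 0.200000 − (0.029900)/(0.589501) = 0.149279
f(0.149279) = 0.003440
s3 = 0.149279 − 0.003440·(0.149279 − 0.200000) / (0.003440 − 0.149501) = 0.149279 − (-0.000174)/(-0.146061) = 0.148084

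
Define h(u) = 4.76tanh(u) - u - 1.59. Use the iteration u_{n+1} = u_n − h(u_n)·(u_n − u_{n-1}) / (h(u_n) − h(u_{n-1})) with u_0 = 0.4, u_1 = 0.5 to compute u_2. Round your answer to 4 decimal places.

h(0.4) = -0.181443, h(0.5) = 0.109678
u_2 = 0.500000 − 0.109678·(0.500000 − 0.400000) / (0.109678 − (-0.181443)) = 0.500000 − (0.010968)/(0.291121) = 0.462326

0.4623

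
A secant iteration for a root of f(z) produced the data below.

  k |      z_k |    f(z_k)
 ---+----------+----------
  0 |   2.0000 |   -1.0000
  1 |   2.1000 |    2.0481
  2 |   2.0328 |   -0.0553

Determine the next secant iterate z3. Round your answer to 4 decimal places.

2.0346

z3 = 2.0328 − (-0.0553)·(2.0328 − 2.1000) / (-0.0553 − 2.0481)
   = 2.0328 − (0.003716)/(-2.103400) = 2.034567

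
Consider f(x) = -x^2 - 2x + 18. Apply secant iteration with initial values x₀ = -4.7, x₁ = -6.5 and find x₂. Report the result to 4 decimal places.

-5.2772

f(-4.7) = 5.310000, f(-6.5) = -11.250000
x₂ = -6.500000 − (-11.250000)·(-6.500000 − (-4.700000)) / (-11.250000 − 5.310000) = -6.500000 − (20.250000)/(-16.560000) = -5.277174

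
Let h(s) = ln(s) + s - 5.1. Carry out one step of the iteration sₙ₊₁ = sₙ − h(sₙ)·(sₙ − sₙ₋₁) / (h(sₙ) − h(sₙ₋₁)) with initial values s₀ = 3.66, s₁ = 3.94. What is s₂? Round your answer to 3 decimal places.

h(3.66) = -0.14254, h(3.94) = 0.21118
s₂ = 3.94000 − 0.21118·(3.94000 − 3.66000) / (0.21118 − (-0.14254)) = 3.94000 − (0.05913)/(0.35372) = 3.77283

3.773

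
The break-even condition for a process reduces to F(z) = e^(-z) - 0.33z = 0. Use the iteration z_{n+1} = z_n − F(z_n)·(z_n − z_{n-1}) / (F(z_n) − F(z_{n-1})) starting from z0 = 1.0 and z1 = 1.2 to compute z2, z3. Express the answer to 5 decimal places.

F(1.0) = 0.0378794, F(1.2) = -0.0948058
z2 = 1.2000000 − (-0.0948058)·(1.2000000 − 1.0000000) / (-0.0948058 − 0.0378794) = 1.2000000 − (-0.0189612)/(-0.1326852) = 1.0570967
F(1.0570967) = -0.0013788
z3 = 1.0570967 − (-0.0013788)·(1.0570967 − 1.2000000) / (-0.0013788 − (-0.0948058)) = 1.0570967 − (0.0001970)/(0.0934270) = 1.0549878

1.05710, 1.05499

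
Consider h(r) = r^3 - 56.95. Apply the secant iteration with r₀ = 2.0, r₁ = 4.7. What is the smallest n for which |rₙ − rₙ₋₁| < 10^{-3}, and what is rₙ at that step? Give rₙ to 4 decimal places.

h(2.0) = -48.950000, h(4.7) = 46.873000
r₂ = 4.700000 − 46.873000·(2.700000)/(95.823000) = 3.379262;  |Δ| = 1.320738
h(3.379262) = -18.360824
r₃ = 3.379262 − (-18.360824)·(-1.320738)/(-65.233824) = 3.750999;  |Δ| = 0.371737
h(3.750999) = -4.173468
r₄ = 3.750999 − (-4.173468)·(0.371737)/(14.187356) = 3.860352;  |Δ| = 0.109353
h(3.860352) = 0.578203
r₅ = 3.860352 − 0.578203·(0.109353)/(4.751671) = 3.847046;  |Δ| = 0.013307
h(3.847046) = -0.014644
r₆ = 3.847046 − (-0.014644)·(-0.013307)/(-0.592847) = 3.847374;  |Δ| = 0.000329
|r₆ − r₅| = 0.000329 < 10^{-3}

n = 6, rₙ = 3.8474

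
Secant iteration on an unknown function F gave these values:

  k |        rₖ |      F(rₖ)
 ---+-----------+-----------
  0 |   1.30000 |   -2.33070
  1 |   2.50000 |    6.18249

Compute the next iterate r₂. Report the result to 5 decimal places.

1.62853

r₂ = 2.50000 − 6.18249·(2.50000 − 1.30000) / (6.18249 − (-2.33070))
   = 2.50000 − (7.4189880)/(8.5131900) = 1.6285302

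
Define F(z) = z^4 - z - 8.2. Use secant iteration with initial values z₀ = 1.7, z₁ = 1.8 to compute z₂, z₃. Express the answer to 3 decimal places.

F(1.7) = -1.54790, F(1.8) = 0.49760
z₂ = 1.80000 − 0.49760·(1.80000 − 1.70000) / (0.49760 − (-1.54790)) = 1.80000 − (0.04976)/(2.04550) = 1.77567
F(1.77567) = -0.03416
z₃ = 1.77567 − (-0.03416)·(1.77567 − 1.80000) / (-0.03416 − 0.49760) = 1.77567 − (0.00083)/(-0.53176) = 1.77724

1.776, 1.777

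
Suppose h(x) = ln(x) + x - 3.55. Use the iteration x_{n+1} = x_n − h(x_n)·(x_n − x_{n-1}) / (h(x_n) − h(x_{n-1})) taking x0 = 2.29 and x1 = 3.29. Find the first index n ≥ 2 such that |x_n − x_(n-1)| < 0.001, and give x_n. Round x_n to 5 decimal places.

h(2.29) = -0.4314482, h(3.29) = 0.9308876
x2 = 3.2900000 − 0.9308876·(1.0000000)/(1.3623357) = 2.6066974;  |Δ| = 0.6833026
h(2.6066974) = 0.0147814
x3 = 2.6066974 − 0.0147814·(-0.6833026)/(-0.9161061) = 2.5956723;  |Δ| = 0.0110251
h(2.5956723) = -0.0004822
x4 = 2.5956723 − (-0.0004822)·(-0.0110251)/(-0.0152637) = 2.5960206;  |Δ| = 0.0003483
|x4 − x3| = 0.0003483 < 0.001

n = 4, x_n = 2.59602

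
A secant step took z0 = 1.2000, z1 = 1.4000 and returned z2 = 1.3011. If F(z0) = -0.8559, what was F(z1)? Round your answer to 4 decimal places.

0.8373

The secant line through (1.2000, -0.8559) and (1.4000, F(z1)) crosses zero at z2 = 1.3011.
So (1.2000, -0.8559), (1.4000, F(z1)), (1.3011, 0) are collinear:
F(z1) = -0.8559 · (1.4000 − 1.3011) / (1.2000 − 1.3011) = -0.8559 · (0.098900)/(-0.101100) = 0.837275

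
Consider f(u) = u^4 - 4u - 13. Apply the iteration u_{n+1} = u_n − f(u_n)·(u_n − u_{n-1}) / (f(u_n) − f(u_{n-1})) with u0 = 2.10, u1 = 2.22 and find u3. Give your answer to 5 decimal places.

f(2.10) = -1.9519000, f(2.22) = 2.4091266
u2 = 2.2200000 − 2.4091266·(2.2200000 − 2.1000000) / (2.4091266 − (-1.9519000)) = 2.2200000 − (0.2890952)/(4.3610266) = 2.1537094
f(2.1537094) = -0.0994886
u3 = 2.1537094 − (-0.0994886)·(2.1537094 − 2.2200000) / (-0.0994886 − 2.4091266) = 2.1537094 − (0.0065952)/(-2.5086152) = 2.1563384

2.15634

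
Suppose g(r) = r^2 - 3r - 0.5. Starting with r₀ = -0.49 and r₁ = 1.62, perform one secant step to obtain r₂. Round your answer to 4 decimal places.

0.1571

g(-0.49) = 1.210100, g(1.62) = -2.735600
r₂ = 1.620000 − (-2.735600)·(1.620000 − (-0.490000)) / (-2.735600 − 1.210100) = 1.620000 − (-5.772116)/(-3.945700) = 0.157112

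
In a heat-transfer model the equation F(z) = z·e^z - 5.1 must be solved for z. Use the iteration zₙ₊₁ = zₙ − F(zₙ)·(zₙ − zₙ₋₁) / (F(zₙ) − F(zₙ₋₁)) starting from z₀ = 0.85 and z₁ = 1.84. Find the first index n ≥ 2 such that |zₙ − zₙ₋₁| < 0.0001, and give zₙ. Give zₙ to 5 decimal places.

F(0.85) = -3.1113002, F(1.84) = 6.4856304
z₂ = 1.8400000 − 6.4856304·(0.9900000)/(9.5969306) = 1.1709555;  |Δ| = 0.6690445
F(1.1709555) = -1.3235837
z₃ = 1.1709555 − (-1.3235837)·(-0.6690445)/(-7.8092141) = 1.2843518;  |Δ| = 0.1133964
F(1.2843518) = -0.4605029
z₄ = 1.2843518 − (-0.4605029)·(0.1133964)/(0.8630808) = 1.3448552;  |Δ| = 0.0605034
F(1.3448552) = 0.0610582
z₅ = 1.3448552 − 0.0610582·(0.0605034)/(0.5215611) = 1.3377722;  |Δ| = 0.0070830
F(1.3377722) = -0.0023587
z₆ = 1.3377722 − (-0.0023587)·(-0.0070830)/(-0.0634169) = 1.3380357;  |Δ| = 0.0002634
F(1.3380357) = -0.0000115
z₇ = 1.3380357 − (-0.0000115)·(0.0002634)/(0.0023473) = 1.3380370;  |Δ| = 0.0000013
|z₇ − z₆| = 0.0000013 < 0.0001

n = 7, zₙ = 1.33804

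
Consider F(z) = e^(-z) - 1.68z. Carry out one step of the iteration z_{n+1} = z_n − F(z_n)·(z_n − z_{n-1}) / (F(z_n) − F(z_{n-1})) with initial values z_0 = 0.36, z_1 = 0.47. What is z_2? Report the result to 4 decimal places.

F(0.36) = 0.092876, F(0.47) = -0.164598
z_2 = 0.470000 − (-0.164598)·(0.470000 − 0.360000) / (-0.164598 − 0.092876) = 0.470000 − (-0.018106)/(-0.257474) = 0.399679

0.3997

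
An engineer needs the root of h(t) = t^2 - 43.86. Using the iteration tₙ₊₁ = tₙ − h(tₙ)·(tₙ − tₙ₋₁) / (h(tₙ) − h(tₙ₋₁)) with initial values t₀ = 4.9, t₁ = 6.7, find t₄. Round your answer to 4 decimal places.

h(4.9) = -19.850000, h(6.7) = 1.030000
t₂ = 6.700000 − 1.030000·(6.700000 − 4.900000) / (1.030000 − (-19.850000)) = 6.700000 − (1.854000)/(20.880000) = 6.611207
h(6.611207) = -0.151943
t₃ = 6.611207 − (-0.151943)·(6.611207 − 6.700000) / (-0.151943 − 1.030000) = 6.611207 − (0.013492)/(-1.181943) = 6.622622
h(6.622622) = -0.000883
t₄ = 6.622622 − (-0.000883)·(6.622622 − 6.611207) / (-0.000883 − (-0.151943)) = 6.622622 − (-0.000010)/(0.151060) = 6.622688

6.6227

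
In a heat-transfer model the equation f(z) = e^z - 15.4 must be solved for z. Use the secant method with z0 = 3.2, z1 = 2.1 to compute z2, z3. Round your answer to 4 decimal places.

2.5862, 2.7879

f(3.2) = 9.132530, f(2.1) = -7.233830
z2 = 2.100000 − (-7.233830)·(2.100000 − 3.200000) / (-7.233830 − 9.132530) = 2.100000 − (7.957213)/(-16.366360) = 2.586193
f(2.586193) = -2.120876
z3 = 2.586193 − (-2.120876)·(2.586193 − 2.100000) / (-2.120876 − (-7.233830)) = 2.586193 − (-1.031155)/(5.112954) = 2.787868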